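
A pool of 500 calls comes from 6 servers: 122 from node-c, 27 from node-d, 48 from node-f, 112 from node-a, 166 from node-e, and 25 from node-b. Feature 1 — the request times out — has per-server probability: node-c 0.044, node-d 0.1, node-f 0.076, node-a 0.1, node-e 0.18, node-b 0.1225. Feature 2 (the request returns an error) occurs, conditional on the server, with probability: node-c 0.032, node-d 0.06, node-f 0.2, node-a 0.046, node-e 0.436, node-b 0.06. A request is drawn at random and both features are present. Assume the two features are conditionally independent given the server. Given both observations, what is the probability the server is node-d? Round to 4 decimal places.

0.0110

Compute prior × likelihood for every hypothesis:
  node-c: 0.244 × 0.044 × 0.032 = 0.000343552
  node-d: 0.054 × 0.1 × 0.06 = 0.000324
  node-f: 0.096 × 0.076 × 0.2 = 0.0014592
  node-a: 0.224 × 0.1 × 0.046 = 0.0010304
  node-e: 0.332 × 0.18 × 0.436 = 0.02605536
  node-b: 0.05 × 0.1225 × 0.06 = 0.0003675
Normalizing constant = 0.029580012.
P(node-d | evidence) = 0.000324 / 0.029580012 ≈ 0.0110.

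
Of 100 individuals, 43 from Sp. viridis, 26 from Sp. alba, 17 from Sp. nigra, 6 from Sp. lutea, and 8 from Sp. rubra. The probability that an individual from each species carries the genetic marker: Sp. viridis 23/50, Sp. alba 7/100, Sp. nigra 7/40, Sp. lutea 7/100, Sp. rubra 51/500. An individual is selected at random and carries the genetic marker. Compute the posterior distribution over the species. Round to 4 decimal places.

By Bayes' rule, posterior ∝ prior × likelihood:
  Sp. viridis: 0.43 × 0.46 = 0.1978
  Sp. alba: 0.26 × 0.07 = 0.0182
  Sp. nigra: 0.17 × 0.175 = 0.02975
  Sp. lutea: 0.06 × 0.07 = 0.0042
  Sp. rubra: 0.08 × 0.102 = 0.00816
Sum = 0.25811.
P(Sp. viridis | marker) = 0.1978/0.25811 ≈ 0.7663
P(Sp. alba | marker) = 0.0182/0.25811 ≈ 0.0705
P(Sp. nigra | marker) = 0.02975/0.25811 ≈ 0.1153
P(Sp. lutea | marker) = 0.0042/0.25811 ≈ 0.0163
P(Sp. rubra | marker) = 0.00816/0.25811 ≈ 0.0316

Sp. viridis 0.7663, Sp. alba 0.0705, Sp. nigra 0.1153, Sp. lutea 0.0163, Sp. rubra 0.0316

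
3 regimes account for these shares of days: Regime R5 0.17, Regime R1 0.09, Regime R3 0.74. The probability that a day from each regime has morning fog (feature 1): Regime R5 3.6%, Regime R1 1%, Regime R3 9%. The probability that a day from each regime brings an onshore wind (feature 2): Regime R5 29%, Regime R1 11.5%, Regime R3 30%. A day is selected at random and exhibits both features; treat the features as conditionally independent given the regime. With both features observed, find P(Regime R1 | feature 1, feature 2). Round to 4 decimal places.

Prior × likelihood for each hypothesis:
  Regime R5: 0.17 × 0.036 × 0.29 = 0.0017748
  Regime R1: 0.09 × 0.01 × 0.115 = 0.0001035
  Regime R3: 0.74 × 0.09 × 0.3 = 0.01998
Total = 0.0218583.
P(Regime R1 | evidence) = 0.0001035 / 0.0218583 ≈ 0.0047.

0.0047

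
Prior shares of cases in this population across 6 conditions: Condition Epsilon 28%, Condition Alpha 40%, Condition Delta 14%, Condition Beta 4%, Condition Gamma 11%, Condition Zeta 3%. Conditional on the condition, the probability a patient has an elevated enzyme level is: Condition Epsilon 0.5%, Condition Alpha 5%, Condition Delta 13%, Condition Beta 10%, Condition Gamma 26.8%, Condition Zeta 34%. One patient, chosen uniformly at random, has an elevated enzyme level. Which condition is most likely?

Condition Gamma

Compute prior × likelihood for every hypothesis:
  Condition Epsilon: 0.28 × 0.005 = 0.0014
  Condition Alpha: 0.4 × 0.05 = 0.02
  Condition Delta: 0.14 × 0.13 = 0.0182
  Condition Beta: 0.04 × 0.1 = 0.004
  Condition Gamma: 0.11 × 0.268 = 0.02948
  Condition Zeta: 0.03 × 0.34 = 0.0102
Total = 0.08328.
Largest term belongs to Condition Gamma, so Condition Gamma is most probable.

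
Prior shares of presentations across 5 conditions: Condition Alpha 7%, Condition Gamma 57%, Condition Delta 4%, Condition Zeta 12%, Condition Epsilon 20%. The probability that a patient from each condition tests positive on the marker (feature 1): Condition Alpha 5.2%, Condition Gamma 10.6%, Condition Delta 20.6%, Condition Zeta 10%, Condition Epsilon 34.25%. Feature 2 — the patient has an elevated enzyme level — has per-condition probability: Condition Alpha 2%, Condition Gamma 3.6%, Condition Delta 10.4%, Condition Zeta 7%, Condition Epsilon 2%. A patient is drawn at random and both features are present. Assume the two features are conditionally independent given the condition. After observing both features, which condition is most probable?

Prior × likelihood for each hypothesis:
  Condition Alpha: 0.07 × 0.052 × 0.02 = 0.0000728
  Condition Gamma: 0.57 × 0.106 × 0.036 = 0.00217512
  Condition Delta: 0.04 × 0.206 × 0.104 = 0.00085696
  Condition Zeta: 0.12 × 0.1 × 0.07 = 0.00084
  Condition Epsilon: 0.2 × 0.3425 × 0.02 = 0.00137
Normalizing constant = 0.00531488.
Largest term belongs to Condition Gamma, so Condition Gamma is most probable.

Condition Gamma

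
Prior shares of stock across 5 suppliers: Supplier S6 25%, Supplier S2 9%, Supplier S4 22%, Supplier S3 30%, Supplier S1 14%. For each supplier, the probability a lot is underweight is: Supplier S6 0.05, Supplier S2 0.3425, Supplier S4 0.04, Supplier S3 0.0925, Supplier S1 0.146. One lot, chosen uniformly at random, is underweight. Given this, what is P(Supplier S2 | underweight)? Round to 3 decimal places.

By Bayes' rule, posterior ∝ prior × likelihood:
  Supplier S6: 0.25 × 0.05 = 0.0125
  Supplier S2: 0.09 × 0.3425 = 0.030825
  Supplier S4: 0.22 × 0.04 = 0.0088
  Supplier S3: 0.3 × 0.0925 = 0.02775
  Supplier S1: 0.14 × 0.146 = 0.02044
Sum = 0.100315.
P(Supplier S2 | evidence) = 0.030825 / 0.100315 ≈ 0.307.

0.307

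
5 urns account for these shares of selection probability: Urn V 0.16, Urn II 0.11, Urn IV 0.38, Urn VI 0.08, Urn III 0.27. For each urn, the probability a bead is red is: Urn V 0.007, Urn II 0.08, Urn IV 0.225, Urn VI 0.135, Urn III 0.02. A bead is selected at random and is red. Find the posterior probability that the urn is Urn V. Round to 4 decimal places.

Unnormalized posteriors (prior × likelihood):
  Urn V: 0.16 × 0.007 = 0.00112
  Urn II: 0.11 × 0.08 = 0.0088
  Urn IV: 0.38 × 0.225 = 0.0855
  Urn VI: 0.08 × 0.135 = 0.0108
  Urn III: 0.27 × 0.02 = 0.0054
Sum = 0.11162.
P(Urn V | evidence) = 0.00112 / 0.11162 ≈ 0.0100.

0.0100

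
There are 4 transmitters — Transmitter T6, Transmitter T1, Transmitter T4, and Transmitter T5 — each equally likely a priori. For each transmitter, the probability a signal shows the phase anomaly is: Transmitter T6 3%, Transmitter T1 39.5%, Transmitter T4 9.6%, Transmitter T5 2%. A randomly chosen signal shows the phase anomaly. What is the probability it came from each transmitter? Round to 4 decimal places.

Transmitter T6 0.0555, Transmitter T1 0.7301, Transmitter T4 0.1774, Transmitter T5 0.0370

With a uniform prior (1/4 each), posterior ∝ likelihood:
  Transmitter T6: 0.03
  Transmitter T1: 0.395
  Transmitter T4: 0.096
  Transmitter T5: 0.02
Normalizing constant = 0.541.
P(Transmitter T6 | anomaly) = 0.03/0.541 ≈ 0.0555
P(Transmitter T1 | anomaly) = 0.395/0.541 ≈ 0.7301
P(Transmitter T4 | anomaly) = 0.096/0.541 ≈ 0.1774
P(Transmitter T5 | anomaly) = 0.02/0.541 ≈ 0.0370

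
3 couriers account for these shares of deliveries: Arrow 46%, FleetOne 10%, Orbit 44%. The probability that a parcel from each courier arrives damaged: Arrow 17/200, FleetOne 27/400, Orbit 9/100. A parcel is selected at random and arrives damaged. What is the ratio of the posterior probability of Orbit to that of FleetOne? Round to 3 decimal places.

5.867

Unnormalized posteriors (prior × likelihood):
  Arrow: 0.46 × 0.085 = 0.0391
  FleetOne: 0.1 × 0.0675 = 0.00675
  Orbit: 0.44 × 0.09 = 0.0396
Sum = 0.08545.
The ratio is 0.0396 / 0.00675 (the normalizer cancels) = 5.867.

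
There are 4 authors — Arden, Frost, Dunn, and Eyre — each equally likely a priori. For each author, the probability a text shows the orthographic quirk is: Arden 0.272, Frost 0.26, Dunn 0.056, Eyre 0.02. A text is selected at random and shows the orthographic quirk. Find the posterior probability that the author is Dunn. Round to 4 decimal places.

With a uniform prior (1/4 each), posterior ∝ likelihood:
  Arden: 0.272
  Frost: 0.26
  Dunn: 0.056
  Eyre: 0.02
Sum = 0.608.
P(Dunn | evidence) = 0.056 / 0.608 ≈ 0.0921.

0.0921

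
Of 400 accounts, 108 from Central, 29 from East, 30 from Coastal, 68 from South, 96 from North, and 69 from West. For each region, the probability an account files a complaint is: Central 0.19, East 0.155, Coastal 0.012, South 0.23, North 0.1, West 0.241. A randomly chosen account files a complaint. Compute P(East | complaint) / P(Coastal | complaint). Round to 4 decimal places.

Prior × likelihood for each hypothesis:
  Central: 0.27 × 0.19 = 0.0513
  East: 0.0725 × 0.155 = 0.0112375
  Coastal: 0.075 × 0.012 = 0.0009
  South: 0.17 × 0.23 = 0.0391
  North: 0.24 × 0.1 = 0.024
  West: 0.1725 × 0.241 = 0.0415725
Total = 0.16811.
The ratio is 0.0112375 / 0.0009 (the normalizer cancels) = 12.4861.

12.4861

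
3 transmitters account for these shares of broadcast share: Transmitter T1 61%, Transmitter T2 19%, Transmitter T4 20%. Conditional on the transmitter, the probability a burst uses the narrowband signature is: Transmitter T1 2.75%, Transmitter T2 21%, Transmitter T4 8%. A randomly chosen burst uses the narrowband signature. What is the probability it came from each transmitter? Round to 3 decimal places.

Prior × likelihood for each hypothesis:
  Transmitter T1: 0.61 × 0.0275 = 0.016775
  Transmitter T2: 0.19 × 0.21 = 0.0399
  Transmitter T4: 0.2 × 0.08 = 0.016
Sum = 0.072675.
P(Transmitter T1 | narrowband) = 0.016775/0.072675 ≈ 0.231
P(Transmitter T2 | narrowband) = 0.0399/0.072675 ≈ 0.549
P(Transmitter T4 | narrowband) = 0.016/0.072675 ≈ 0.220

Transmitter T1 0.231, Transmitter T2 0.549, Transmitter T4 0.220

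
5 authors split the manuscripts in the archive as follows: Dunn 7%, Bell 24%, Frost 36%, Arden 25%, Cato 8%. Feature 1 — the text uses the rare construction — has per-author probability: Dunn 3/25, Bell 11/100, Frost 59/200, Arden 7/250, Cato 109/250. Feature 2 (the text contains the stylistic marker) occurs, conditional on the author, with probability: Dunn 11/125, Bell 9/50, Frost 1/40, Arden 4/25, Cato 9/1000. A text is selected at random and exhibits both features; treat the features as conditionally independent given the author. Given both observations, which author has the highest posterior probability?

Unnormalized posteriors (prior × likelihood):
  Dunn: 0.07 × 0.12 × 0.088 = 0.0007392
  Bell: 0.24 × 0.11 × 0.18 = 0.004752
  Frost: 0.36 × 0.295 × 0.025 = 0.002655
  Arden: 0.25 × 0.028 × 0.16 = 0.00112
  Cato: 0.08 × 0.436 × 0.009 = 0.00031392
Total = 0.00958012.
Largest term belongs to Bell, so Bell is most probable.

Bell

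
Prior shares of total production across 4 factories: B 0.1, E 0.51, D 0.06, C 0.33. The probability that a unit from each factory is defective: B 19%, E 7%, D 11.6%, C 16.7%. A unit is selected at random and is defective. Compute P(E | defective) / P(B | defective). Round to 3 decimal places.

1.879

Unnormalized posteriors (prior × likelihood):
  B: 0.1 × 0.19 = 0.019
  E: 0.51 × 0.07 = 0.0357
  D: 0.06 × 0.116 = 0.00696
  C: 0.33 × 0.167 = 0.05511
Total = 0.11677.
The ratio is 0.0357 / 0.019 (the normalizer cancels) = 1.879.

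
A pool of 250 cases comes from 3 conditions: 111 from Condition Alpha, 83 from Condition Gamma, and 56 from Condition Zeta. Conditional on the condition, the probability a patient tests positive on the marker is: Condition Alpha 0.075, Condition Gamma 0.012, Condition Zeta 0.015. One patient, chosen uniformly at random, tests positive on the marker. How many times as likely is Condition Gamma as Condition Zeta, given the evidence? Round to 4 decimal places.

Unnormalized posteriors (prior × likelihood):
  Condition Alpha: 0.444 × 0.075 = 0.0333
  Condition Gamma: 0.332 × 0.012 = 0.003984
  Condition Zeta: 0.224 × 0.015 = 0.00336
Normalizing constant = 0.040644.
The ratio is 0.003984 / 0.00336 (the normalizer cancels) = 1.1857.

1.1857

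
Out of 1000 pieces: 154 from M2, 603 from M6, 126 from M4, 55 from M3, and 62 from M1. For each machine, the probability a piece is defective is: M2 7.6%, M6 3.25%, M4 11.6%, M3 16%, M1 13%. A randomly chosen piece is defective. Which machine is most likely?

Compute prior × likelihood for every hypothesis:
  M2: 0.154 × 0.076 = 0.011704
  M6: 0.603 × 0.0325 = 0.0195975
  M4: 0.126 × 0.116 = 0.014616
  M3: 0.055 × 0.16 = 0.0088
  M1: 0.062 × 0.13 = 0.00806
Total = 0.0627775.
Largest term belongs to M6, so M6 is most probable.

M6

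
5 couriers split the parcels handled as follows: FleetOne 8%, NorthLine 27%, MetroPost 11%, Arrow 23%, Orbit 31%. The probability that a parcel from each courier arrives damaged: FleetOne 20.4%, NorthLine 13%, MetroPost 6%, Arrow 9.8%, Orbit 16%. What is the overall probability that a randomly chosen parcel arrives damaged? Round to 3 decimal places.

Compute prior × likelihood for every hypothesis:
  FleetOne: 0.08 × 0.204 = 0.01632
  NorthLine: 0.27 × 0.13 = 0.0351
  MetroPost: 0.11 × 0.06 = 0.0066
  Arrow: 0.23 × 0.098 = 0.02254
  Orbit: 0.31 × 0.16 = 0.0496
P(damaged) = 0.01632 + 0.0351 + 0.0066 + 0.02254 + 0.0496 = 0.13016 → 0.130.

0.130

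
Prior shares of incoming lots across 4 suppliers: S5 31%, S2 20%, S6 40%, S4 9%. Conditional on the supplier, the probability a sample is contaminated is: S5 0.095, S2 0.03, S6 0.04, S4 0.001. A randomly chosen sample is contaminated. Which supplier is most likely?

Prior × likelihood for each hypothesis:
  S5: 0.31 × 0.095 = 0.02945
  S2: 0.2 × 0.03 = 0.006
  S6: 0.4 × 0.04 = 0.016
  S4: 0.09 × 0.001 = 0.00009
Sum = 0.05154.
Largest term belongs to S5, so S5 is most probable.

S5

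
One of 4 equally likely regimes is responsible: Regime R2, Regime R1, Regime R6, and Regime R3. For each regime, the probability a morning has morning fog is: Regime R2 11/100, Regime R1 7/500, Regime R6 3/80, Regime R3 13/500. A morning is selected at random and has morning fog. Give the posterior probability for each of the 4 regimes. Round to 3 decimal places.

Since the prior is uniform, the posterior is proportional to the likelihood:
  Regime R2: 0.11
  Regime R1: 0.014
  Regime R6: 0.0375
  Regime R3: 0.026
Total = 0.1875.
P(Regime R2 | fog) = 0.11/0.1875 ≈ 0.587
P(Regime R1 | fog) = 0.014/0.1875 ≈ 0.075
P(Regime R6 | fog) = 0.0375/0.1875 ≈ 0.200
P(Regime R3 | fog) = 0.026/0.1875 ≈ 0.139

Regime R2 0.587, Regime R1 0.075, Regime R6 0.200, Regime R3 0.139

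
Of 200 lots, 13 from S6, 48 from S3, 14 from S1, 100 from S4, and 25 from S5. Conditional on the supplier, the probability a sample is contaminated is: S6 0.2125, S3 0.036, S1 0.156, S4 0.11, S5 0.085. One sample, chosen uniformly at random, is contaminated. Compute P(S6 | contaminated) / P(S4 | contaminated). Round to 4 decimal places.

0.2511

Prior × likelihood for each hypothesis:
  S6: 0.065 × 0.2125 = 0.0138125
  S3: 0.24 × 0.036 = 0.00864
  S1: 0.07 × 0.156 = 0.01092
  S4: 0.5 × 0.11 = 0.055
  S5: 0.125 × 0.085 = 0.010625
Normalizing constant = 0.0989975.
The ratio is 0.0138125 / 0.055 (the normalizer cancels) = 0.2511.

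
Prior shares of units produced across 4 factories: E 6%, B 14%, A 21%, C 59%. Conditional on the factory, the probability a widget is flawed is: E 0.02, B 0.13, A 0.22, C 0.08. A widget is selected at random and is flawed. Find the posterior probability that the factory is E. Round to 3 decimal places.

0.011

By Bayes' rule, posterior ∝ prior × likelihood:
  E: 0.06 × 0.02 = 0.0012
  B: 0.14 × 0.13 = 0.0182
  A: 0.21 × 0.22 = 0.0462
  C: 0.59 × 0.08 = 0.0472
Total = 0.1128.
P(E | evidence) = 0.0012 / 0.1128 ≈ 0.011.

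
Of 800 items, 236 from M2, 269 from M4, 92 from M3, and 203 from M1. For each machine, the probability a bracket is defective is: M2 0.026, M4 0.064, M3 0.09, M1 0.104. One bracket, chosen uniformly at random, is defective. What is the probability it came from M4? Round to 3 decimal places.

Prior × likelihood for each hypothesis:
  M2: 0.295 × 0.026 = 0.00767
  M4: 0.33625 × 0.064 = 0.02152
  M3: 0.115 × 0.09 = 0.01035
  M1: 0.25375 × 0.104 = 0.02639
Normalizing constant = 0.06593.
P(M4 | evidence) = 0.02152 / 0.06593 ≈ 0.326.

0.326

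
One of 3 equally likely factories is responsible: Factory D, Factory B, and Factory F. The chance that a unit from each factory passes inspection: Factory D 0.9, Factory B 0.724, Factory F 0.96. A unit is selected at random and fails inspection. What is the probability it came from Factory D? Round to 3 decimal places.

0.240

Taking complements, P(nonconforming | each) = Factory D 0.1, Factory B 0.276, Factory F 0.04.
With a uniform prior (1/3 each), posterior ∝ likelihood:
  Factory D: 0.1
  Factory B: 0.276
  Factory F: 0.04
Total = 0.416.
P(Factory D | evidence) = 0.1 / 0.416 ≈ 0.240.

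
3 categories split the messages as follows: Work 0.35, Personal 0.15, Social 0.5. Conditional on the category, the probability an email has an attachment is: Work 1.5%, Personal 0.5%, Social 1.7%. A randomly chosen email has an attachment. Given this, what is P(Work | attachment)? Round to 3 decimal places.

0.362

Prior × likelihood for each hypothesis:
  Work: 0.35 × 0.015 = 0.00525
  Personal: 0.15 × 0.005 = 0.00075
  Social: 0.5 × 0.017 = 0.0085
Normalizing constant = 0.0145.
P(Work | evidence) = 0.00525 / 0.0145 ≈ 0.362.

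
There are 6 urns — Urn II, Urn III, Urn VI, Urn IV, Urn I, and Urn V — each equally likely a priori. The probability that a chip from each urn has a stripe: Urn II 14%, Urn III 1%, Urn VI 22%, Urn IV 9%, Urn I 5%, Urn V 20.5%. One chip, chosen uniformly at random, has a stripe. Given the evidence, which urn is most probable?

Urn VI

Since the prior is uniform, the posterior is proportional to the likelihood:
  Urn II: 0.14
  Urn III: 0.01
  Urn VI: 0.22
  Urn IV: 0.09
  Urn I: 0.05
  Urn V: 0.205
Sum = 0.715.
Largest term belongs to Urn VI, so Urn VI is most probable.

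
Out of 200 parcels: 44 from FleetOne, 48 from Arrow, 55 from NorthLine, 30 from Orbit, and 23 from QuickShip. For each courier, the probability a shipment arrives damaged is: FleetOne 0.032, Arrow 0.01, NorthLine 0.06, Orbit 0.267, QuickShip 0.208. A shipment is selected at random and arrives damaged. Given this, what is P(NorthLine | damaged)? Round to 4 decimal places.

0.1835

Unnormalized posteriors (prior × likelihood):
  FleetOne: 0.22 × 0.032 = 0.00704
  Arrow: 0.24 × 0.01 = 0.0024
  NorthLine: 0.275 × 0.06 = 0.0165
  Orbit: 0.15 × 0.267 = 0.04005
  QuickShip: 0.115 × 0.208 = 0.02392
Normalizing constant = 0.08991.
P(NorthLine | evidence) = 0.0165 / 0.08991 ≈ 0.1835.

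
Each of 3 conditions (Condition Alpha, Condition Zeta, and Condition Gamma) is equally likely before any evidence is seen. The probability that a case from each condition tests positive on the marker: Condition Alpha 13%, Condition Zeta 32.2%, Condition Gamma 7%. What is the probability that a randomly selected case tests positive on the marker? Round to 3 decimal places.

With a uniform prior (1/3 each), posterior ∝ likelihood:
  Condition Alpha: 0.13
  Condition Zeta: 0.322
  Condition Gamma: 0.07
P(marker-positive) = (1/3) × (0.13 + 0.322 + 0.07) = 0.522/3 ≈ 0.174.

0.174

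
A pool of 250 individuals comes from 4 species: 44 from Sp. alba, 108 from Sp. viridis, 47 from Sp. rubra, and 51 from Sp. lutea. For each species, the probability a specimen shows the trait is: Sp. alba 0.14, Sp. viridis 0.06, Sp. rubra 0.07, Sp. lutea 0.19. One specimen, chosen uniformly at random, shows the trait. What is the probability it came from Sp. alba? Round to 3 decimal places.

Unnormalized posteriors (prior × likelihood):
  Sp. alba: 0.176 × 0.14 = 0.02464
  Sp. viridis: 0.432 × 0.06 = 0.02592
  Sp. rubra: 0.188 × 0.07 = 0.01316
  Sp. lutea: 0.204 × 0.19 = 0.03876
Normalizing constant = 0.10248.
P(Sp. alba | evidence) = 0.02464 / 0.10248 ≈ 0.240.

0.240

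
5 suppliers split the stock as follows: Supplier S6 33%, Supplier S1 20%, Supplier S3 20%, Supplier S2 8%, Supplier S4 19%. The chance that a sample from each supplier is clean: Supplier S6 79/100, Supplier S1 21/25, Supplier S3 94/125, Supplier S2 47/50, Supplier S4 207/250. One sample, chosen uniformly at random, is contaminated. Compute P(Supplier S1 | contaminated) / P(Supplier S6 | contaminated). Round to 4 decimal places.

Taking complements, P(contaminated | each) = Supplier S6 0.21, Supplier S1 0.16, Supplier S3 0.248, Supplier S2 0.06, Supplier S4 0.172.
Unnormalized posteriors (prior × likelihood):
  Supplier S6: 0.33 × 0.21 = 0.0693
  Supplier S1: 0.2 × 0.16 = 0.032
  Supplier S3: 0.2 × 0.248 = 0.0496
  Supplier S2: 0.08 × 0.06 = 0.0048
  Supplier S4: 0.19 × 0.172 = 0.03268
Normalizing constant = 0.18838.
The ratio is 0.032 / 0.0693 (the normalizer cancels) = 0.4618.

0.4618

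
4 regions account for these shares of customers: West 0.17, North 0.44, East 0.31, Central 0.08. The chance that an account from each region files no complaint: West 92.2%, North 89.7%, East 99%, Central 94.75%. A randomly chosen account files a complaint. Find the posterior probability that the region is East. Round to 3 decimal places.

Taking complements, P(complaint | each) = West 0.078, North 0.103, East 0.01, Central 0.0525.
By Bayes' rule, posterior ∝ prior × likelihood:
  West: 0.17 × 0.078 = 0.01326
  North: 0.44 × 0.103 = 0.04532
  East: 0.31 × 0.01 = 0.0031
  Central: 0.08 × 0.0525 = 0.0042
Total = 0.06588.
P(East | evidence) = 0.0031 / 0.06588 ≈ 0.047.

0.047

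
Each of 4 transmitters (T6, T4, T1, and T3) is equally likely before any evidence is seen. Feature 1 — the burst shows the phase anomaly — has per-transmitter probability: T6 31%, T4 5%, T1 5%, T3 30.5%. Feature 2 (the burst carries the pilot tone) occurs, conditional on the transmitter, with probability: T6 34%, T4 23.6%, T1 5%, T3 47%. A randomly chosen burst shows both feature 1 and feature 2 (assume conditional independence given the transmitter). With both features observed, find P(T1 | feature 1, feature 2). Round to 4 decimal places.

Since the prior is uniform, the posterior is proportional to the likelihood:
  T6: 0.31 × 0.34 = 0.1054
  T4: 0.05 × 0.236 = 0.0118
  T1: 0.05 × 0.05 = 0.0025
  T3: 0.305 × 0.47 = 0.14335
Sum = 0.26305.
P(T1 | evidence) = 0.0025 / 0.26305 ≈ 0.0095.

0.0095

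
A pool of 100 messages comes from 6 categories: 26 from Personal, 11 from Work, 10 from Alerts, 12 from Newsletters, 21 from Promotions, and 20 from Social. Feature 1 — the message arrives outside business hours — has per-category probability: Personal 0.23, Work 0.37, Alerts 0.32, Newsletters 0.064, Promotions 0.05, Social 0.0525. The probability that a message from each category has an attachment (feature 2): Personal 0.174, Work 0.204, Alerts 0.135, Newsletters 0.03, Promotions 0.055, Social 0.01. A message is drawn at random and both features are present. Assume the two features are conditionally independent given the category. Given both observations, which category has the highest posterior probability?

By Bayes' rule, posterior ∝ prior × likelihood:
  Personal: 0.26 × 0.23 × 0.174 = 0.0104052
  Work: 0.11 × 0.37 × 0.204 = 0.0083028
  Alerts: 0.1 × 0.32 × 0.135 = 0.00432
  Newsletters: 0.12 × 0.064 × 0.03 = 0.0002304
  Promotions: 0.21 × 0.05 × 0.055 = 0.0005775
  Social: 0.2 × 0.0525 × 0.01 = 0.000105
Total = 0.0239409.
Largest term belongs to Personal, so Personal is most probable.

Personal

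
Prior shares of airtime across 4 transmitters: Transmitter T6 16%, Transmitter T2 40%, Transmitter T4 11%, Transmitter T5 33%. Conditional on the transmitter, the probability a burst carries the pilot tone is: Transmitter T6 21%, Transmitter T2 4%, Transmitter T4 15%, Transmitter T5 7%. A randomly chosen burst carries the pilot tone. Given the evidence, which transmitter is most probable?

Compute prior × likelihood for every hypothesis:
  Transmitter T6: 0.16 × 0.21 = 0.0336
  Transmitter T2: 0.4 × 0.04 = 0.016
  Transmitter T4: 0.11 × 0.15 = 0.0165
  Transmitter T5: 0.33 × 0.07 = 0.0231
Total = 0.0892.
Largest term belongs to Transmitter T6, so Transmitter T6 is most probable.

Transmitter T6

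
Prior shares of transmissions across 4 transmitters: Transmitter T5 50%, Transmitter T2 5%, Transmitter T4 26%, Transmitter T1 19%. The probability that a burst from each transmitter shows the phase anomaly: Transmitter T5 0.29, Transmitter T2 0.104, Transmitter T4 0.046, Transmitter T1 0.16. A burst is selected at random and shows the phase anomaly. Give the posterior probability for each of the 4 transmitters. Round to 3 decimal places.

Unnormalized posteriors (prior × likelihood):
  Transmitter T5: 0.5 × 0.29 = 0.145
  Transmitter T2: 0.05 × 0.104 = 0.0052
  Transmitter T4: 0.26 × 0.046 = 0.01196
  Transmitter T1: 0.19 × 0.16 = 0.0304
Total = 0.19256.
P(Transmitter T5 | anomaly) = 0.145/0.19256 ≈ 0.753
P(Transmitter T2 | anomaly) = 0.0052/0.19256 ≈ 0.027
P(Transmitter T4 | anomaly) = 0.01196/0.19256 ≈ 0.062
P(Transmitter T1 | anomaly) = 0.0304/0.19256 ≈ 0.158
(Check: 0.753+0.027+0.062+0.158 = 1.000.)

Transmitter T5 0.753, Transmitter T2 0.027, Transmitter T4 0.062, Transmitter T1 0.158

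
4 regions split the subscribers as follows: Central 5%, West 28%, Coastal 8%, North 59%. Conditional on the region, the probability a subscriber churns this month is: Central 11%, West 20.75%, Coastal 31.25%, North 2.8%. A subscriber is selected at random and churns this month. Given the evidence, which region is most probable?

Prior × likelihood for each hypothesis:
  Central: 0.05 × 0.11 = 0.0055
  West: 0.28 × 0.2075 = 0.0581
  Coastal: 0.08 × 0.3125 = 0.025
  North: 0.59 × 0.028 = 0.01652
Sum = 0.10512.
Largest term belongs to West, so West is most probable.

West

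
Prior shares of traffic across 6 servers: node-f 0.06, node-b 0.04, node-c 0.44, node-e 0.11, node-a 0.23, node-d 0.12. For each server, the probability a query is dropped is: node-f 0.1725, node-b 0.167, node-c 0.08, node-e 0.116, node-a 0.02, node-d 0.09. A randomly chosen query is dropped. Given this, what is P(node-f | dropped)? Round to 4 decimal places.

0.1287

Unnormalized posteriors (prior × likelihood):
  node-f: 0.06 × 0.1725 = 0.01035
  node-b: 0.04 × 0.167 = 0.00668
  node-c: 0.44 × 0.08 = 0.0352
  node-e: 0.11 × 0.116 = 0.01276
  node-a: 0.23 × 0.02 = 0.0046
  node-d: 0.12 × 0.09 = 0.0108
Sum = 0.08039.
P(node-f | evidence) = 0.01035 / 0.08039 ≈ 0.1287.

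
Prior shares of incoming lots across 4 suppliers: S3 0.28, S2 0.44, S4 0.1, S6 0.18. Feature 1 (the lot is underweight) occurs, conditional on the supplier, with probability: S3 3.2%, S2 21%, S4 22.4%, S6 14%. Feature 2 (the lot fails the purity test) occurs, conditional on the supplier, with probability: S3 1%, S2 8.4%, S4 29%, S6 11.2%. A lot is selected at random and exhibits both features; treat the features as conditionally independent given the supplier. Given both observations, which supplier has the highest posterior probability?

S2

By Bayes' rule, posterior ∝ prior × likelihood:
  S3: 0.28 × 0.032 × 0.01 = 0.0000896
  S2: 0.44 × 0.21 × 0.084 = 0.0077616
  S4: 0.1 × 0.224 × 0.29 = 0.006496
  S6: 0.18 × 0.14 × 0.112 = 0.0028224
Total = 0.0171696.
Largest term belongs to S2, so S2 is most probable.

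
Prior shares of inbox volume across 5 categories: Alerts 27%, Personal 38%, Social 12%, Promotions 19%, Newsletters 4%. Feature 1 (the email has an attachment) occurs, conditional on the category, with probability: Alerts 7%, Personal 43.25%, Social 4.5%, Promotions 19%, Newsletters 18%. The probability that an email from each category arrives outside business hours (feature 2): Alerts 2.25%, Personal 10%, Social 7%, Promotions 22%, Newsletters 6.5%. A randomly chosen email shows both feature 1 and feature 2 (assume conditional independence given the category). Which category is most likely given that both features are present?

By Bayes' rule, posterior ∝ prior × likelihood:
  Alerts: 0.27 × 0.07 × 0.0225 = 0.00042525
  Personal: 0.38 × 0.4325 × 0.1 = 0.016435
  Social: 0.12 × 0.045 × 0.07 = 0.000378
  Promotions: 0.19 × 0.19 × 0.22 = 0.007942
  Newsletters: 0.04 × 0.18 × 0.065 = 0.000468
Total = 0.02564825.
Largest term belongs to Personal, so Personal is most probable.

Personal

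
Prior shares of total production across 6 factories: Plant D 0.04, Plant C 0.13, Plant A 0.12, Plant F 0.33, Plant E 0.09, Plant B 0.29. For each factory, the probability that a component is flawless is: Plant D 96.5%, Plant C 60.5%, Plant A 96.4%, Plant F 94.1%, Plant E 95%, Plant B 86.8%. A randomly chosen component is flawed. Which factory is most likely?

Plant C

Taking complements, P(flawed | each) = Plant D 0.035, Plant C 0.395, Plant A 0.036, Plant F 0.059, Plant E 0.05, Plant B 0.132.
By Bayes' rule, posterior ∝ prior × likelihood:
  Plant D: 0.04 × 0.035 = 0.0014
  Plant C: 0.13 × 0.395 = 0.05135
  Plant A: 0.12 × 0.036 = 0.00432
  Plant F: 0.33 × 0.059 = 0.01947
  Plant E: 0.09 × 0.05 = 0.0045
  Plant B: 0.29 × 0.132 = 0.03828
Sum = 0.11932.
Largest term belongs to Plant C, so Plant C is most probable.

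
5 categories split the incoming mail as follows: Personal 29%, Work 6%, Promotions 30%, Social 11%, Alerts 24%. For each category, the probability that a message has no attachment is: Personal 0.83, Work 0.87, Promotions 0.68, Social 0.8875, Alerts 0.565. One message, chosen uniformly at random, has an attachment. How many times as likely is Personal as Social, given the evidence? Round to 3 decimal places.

3.984

Taking complements, P(attachment | each) = Personal 0.17, Work 0.13, Promotions 0.32, Social 0.1125, Alerts 0.435.
Unnormalized posteriors (prior × likelihood):
  Personal: 0.29 × 0.17 = 0.0493
  Work: 0.06 × 0.13 = 0.0078
  Promotions: 0.3 × 0.32 = 0.096
  Social: 0.11 × 0.1125 = 0.012375
  Alerts: 0.24 × 0.435 = 0.1044
Sum = 0.269875.
The ratio is 0.0493 / 0.012375 (the normalizer cancels) = 3.984.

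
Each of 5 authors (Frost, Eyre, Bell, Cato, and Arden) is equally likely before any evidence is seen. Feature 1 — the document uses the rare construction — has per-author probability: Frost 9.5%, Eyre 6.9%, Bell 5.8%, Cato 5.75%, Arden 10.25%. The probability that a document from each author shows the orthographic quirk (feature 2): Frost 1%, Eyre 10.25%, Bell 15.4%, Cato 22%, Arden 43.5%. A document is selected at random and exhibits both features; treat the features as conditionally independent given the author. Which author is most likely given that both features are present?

Arden

With a uniform prior (1/5 each), posterior ∝ likelihood:
  Frost: 0.095 × 0.01 = 0.00095
  Eyre: 0.069 × 0.1025 = 0.0070725
  Bell: 0.058 × 0.154 = 0.008932
  Cato: 0.0575 × 0.22 = 0.01265
  Arden: 0.1025 × 0.435 = 0.0445875
Normalizing constant = 0.074192.
Largest term belongs to Arden, so Arden is most probable.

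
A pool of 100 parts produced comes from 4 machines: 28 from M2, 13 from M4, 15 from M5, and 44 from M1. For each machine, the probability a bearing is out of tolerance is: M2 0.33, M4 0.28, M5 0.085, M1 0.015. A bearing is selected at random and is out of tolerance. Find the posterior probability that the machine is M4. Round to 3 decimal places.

0.246

By Bayes' rule, posterior ∝ prior × likelihood:
  M2: 0.28 × 0.33 = 0.0924
  M4: 0.13 × 0.28 = 0.0364
  M5: 0.15 × 0.085 = 0.01275
  M1: 0.44 × 0.015 = 0.0066
Normalizing constant = 0.14815.
P(M4 | evidence) = 0.0364 / 0.14815 ≈ 0.246.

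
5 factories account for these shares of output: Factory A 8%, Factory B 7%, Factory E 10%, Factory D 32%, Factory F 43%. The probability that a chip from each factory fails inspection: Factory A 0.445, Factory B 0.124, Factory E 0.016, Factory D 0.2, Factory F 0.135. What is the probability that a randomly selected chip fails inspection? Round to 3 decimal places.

0.168

Prior × likelihood for each hypothesis:
  Factory A: 0.08 × 0.445 = 0.0356
  Factory B: 0.07 × 0.124 = 0.00868
  Factory E: 0.1 × 0.016 = 0.0016
  Factory D: 0.32 × 0.2 = 0.064
  Factory F: 0.43 × 0.135 = 0.05805
P(nonconforming) = 0.0356 + 0.00868 + 0.0016 + 0.064 + 0.05805 = 0.16793 → 0.168.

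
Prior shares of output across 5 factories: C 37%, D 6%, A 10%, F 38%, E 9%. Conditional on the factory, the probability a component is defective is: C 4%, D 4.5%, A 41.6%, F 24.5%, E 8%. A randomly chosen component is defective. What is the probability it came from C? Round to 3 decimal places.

0.093

By Bayes' rule, posterior ∝ prior × likelihood:
  C: 0.37 × 0.04 = 0.0148
  D: 0.06 × 0.045 = 0.0027
  A: 0.1 × 0.416 = 0.0416
  F: 0.38 × 0.245 = 0.0931
  E: 0.09 × 0.08 = 0.0072
Total = 0.1594.
P(C | evidence) = 0.0148 / 0.1594 ≈ 0.093.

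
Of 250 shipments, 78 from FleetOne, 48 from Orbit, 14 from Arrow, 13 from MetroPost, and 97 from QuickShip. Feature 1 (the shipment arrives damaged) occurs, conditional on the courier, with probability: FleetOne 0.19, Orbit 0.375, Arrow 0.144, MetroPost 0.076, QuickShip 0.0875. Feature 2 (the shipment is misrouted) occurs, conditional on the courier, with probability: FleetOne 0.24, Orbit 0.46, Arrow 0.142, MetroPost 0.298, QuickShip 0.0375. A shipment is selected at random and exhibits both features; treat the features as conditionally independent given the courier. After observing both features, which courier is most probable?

Orbit

Prior × likelihood for each hypothesis:
  FleetOne: 0.312 × 0.19 × 0.24 = 0.0142272
  Orbit: 0.192 × 0.375 × 0.46 = 0.03312
  Arrow: 0.056 × 0.144 × 0.142 = 0.001145088
  MetroPost: 0.052 × 0.076 × 0.298 = 0.001177696
  QuickShip: 0.388 × 0.0875 × 0.0375 = 0.001273125
Normalizing constant = 0.050943109.
Largest term belongs to Orbit, so Orbit is most probable.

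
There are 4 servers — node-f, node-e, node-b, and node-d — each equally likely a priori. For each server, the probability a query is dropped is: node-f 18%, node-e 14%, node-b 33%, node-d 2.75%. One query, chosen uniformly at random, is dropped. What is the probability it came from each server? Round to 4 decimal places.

node-f 0.2657, node-e 0.2066, node-b 0.4871, node-d 0.0406

With a uniform prior (1/4 each), posterior ∝ likelihood:
  node-f: 0.18
  node-e: 0.14
  node-b: 0.33
  node-d: 0.0275
Normalizing constant = 0.6775.
P(node-f | dropped) = 0.18/0.6775 ≈ 0.2657
P(node-e | dropped) = 0.14/0.6775 ≈ 0.2066
P(node-b | dropped) = 0.33/0.6775 ≈ 0.4871
P(node-d | dropped) = 0.0275/0.6775 ≈ 0.0406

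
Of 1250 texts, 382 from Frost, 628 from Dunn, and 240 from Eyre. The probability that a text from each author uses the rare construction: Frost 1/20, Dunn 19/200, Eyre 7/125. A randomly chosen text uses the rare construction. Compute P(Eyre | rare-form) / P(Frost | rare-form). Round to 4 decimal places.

By Bayes' rule, posterior ∝ prior × likelihood:
  Frost: 0.3056 × 0.05 = 0.01528
  Dunn: 0.5024 × 0.095 = 0.047728
  Eyre: 0.192 × 0.056 = 0.010752
Sum = 0.07376.
The ratio is 0.010752 / 0.01528 (the normalizer cancels) = 0.7037.

0.7037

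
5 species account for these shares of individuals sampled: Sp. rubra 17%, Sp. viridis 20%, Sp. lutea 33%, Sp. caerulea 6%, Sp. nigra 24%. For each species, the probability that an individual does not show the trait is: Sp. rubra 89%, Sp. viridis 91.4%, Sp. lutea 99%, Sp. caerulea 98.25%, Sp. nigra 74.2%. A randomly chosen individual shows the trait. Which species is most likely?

Sp. nigra

Taking complements, P(trait | each) = Sp. rubra 0.11, Sp. viridis 0.086, Sp. lutea 0.01, Sp. caerulea 0.0175, Sp. nigra 0.258.
By Bayes' rule, posterior ∝ prior × likelihood:
  Sp. rubra: 0.17 × 0.11 = 0.0187
  Sp. viridis: 0.2 × 0.086 = 0.0172
  Sp. lutea: 0.33 × 0.01 = 0.0033
  Sp. caerulea: 0.06 × 0.0175 = 0.00105
  Sp. nigra: 0.24 × 0.258 = 0.06192
Normalizing constant = 0.10217.
Largest term belongs to Sp. nigra, so Sp. nigra is most probable.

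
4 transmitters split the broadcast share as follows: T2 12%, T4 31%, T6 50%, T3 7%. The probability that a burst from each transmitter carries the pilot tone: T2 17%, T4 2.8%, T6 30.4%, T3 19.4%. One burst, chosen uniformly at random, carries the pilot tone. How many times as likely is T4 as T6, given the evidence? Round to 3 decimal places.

Prior × likelihood for each hypothesis:
  T2: 0.12 × 0.17 = 0.0204
  T4: 0.31 × 0.028 = 0.00868
  T6: 0.5 × 0.304 = 0.152
  T3: 0.07 × 0.194 = 0.01358
Normalizing constant = 0.19466.
The ratio is 0.00868 / 0.152 (the normalizer cancels) = 0.057.

0.057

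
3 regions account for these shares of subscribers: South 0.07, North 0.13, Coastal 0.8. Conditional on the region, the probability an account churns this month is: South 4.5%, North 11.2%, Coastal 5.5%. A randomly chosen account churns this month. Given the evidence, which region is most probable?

Coastal

By Bayes' rule, posterior ∝ prior × likelihood:
  South: 0.07 × 0.045 = 0.00315
  North: 0.13 × 0.112 = 0.01456
  Coastal: 0.8 × 0.055 = 0.044
Normalizing constant = 0.06171.
Largest term belongs to Coastal, so Coastal is most probable.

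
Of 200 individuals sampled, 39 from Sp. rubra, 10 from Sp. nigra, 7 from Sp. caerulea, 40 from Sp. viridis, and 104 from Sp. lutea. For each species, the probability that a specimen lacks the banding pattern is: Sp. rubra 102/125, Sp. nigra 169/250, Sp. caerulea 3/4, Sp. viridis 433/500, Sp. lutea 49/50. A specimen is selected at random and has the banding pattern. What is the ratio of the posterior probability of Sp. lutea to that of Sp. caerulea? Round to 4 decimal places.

Taking complements, P(banded | each) = Sp. rubra 0.184, Sp. nigra 0.324, Sp. caerulea 0.25, Sp. viridis 0.134, Sp. lutea 0.02.
By Bayes' rule, posterior ∝ prior × likelihood:
  Sp. rubra: 0.195 × 0.184 = 0.03588
  Sp. nigra: 0.05 × 0.324 = 0.0162
  Sp. caerulea: 0.035 × 0.25 = 0.00875
  Sp. viridis: 0.2 × 0.134 = 0.0268
  Sp. lutea: 0.52 × 0.02 = 0.0104
Total = 0.09803.
The ratio is 0.0104 / 0.00875 (the normalizer cancels) = 1.1886.

1.1886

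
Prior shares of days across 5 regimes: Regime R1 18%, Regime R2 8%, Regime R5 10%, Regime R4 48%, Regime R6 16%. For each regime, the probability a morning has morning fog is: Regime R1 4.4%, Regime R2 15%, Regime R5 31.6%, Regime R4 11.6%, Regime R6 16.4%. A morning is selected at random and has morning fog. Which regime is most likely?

Unnormalized posteriors (prior × likelihood):
  Regime R1: 0.18 × 0.044 = 0.00792
  Regime R2: 0.08 × 0.15 = 0.012
  Regime R5: 0.1 × 0.316 = 0.0316
  Regime R4: 0.48 × 0.116 = 0.05568
  Regime R6: 0.16 × 0.164 = 0.02624
Normalizing constant = 0.13344.
Largest term belongs to Regime R4, so Regime R4 is most probable.

Regime R4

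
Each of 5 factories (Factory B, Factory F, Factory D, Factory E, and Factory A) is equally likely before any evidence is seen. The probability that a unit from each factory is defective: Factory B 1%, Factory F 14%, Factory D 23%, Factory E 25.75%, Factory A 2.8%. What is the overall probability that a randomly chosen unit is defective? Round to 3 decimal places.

0.133

Since the prior is uniform, the posterior is proportional to the likelihood:
  Factory B: 0.01
  Factory F: 0.14
  Factory D: 0.23
  Factory E: 0.2575
  Factory A: 0.028
P(defective) = (1/5) × (0.01 + 0.14 + 0.23 + 0.2575 + 0.028) = 0.6655/5 ≈ 0.133.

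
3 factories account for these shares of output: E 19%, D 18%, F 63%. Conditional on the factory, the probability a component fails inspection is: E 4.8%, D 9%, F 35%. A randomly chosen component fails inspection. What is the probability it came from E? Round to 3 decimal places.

Compute prior × likelihood for every hypothesis:
  E: 0.19 × 0.048 = 0.00912
  D: 0.18 × 0.09 = 0.0162
  F: 0.63 × 0.35 = 0.2205
Normalizing constant = 0.24582.
P(E | evidence) = 0.00912 / 0.24582 ≈ 0.037.

0.037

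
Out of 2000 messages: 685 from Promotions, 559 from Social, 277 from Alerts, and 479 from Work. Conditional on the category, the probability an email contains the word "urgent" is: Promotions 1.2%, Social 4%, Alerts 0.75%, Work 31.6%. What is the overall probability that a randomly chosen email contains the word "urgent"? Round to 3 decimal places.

Prior × likelihood for each hypothesis:
  Promotions: 0.3425 × 0.012 = 0.00411
  Social: 0.2795 × 0.04 = 0.01118
  Alerts: 0.1385 × 0.0075 = 0.00103875
  Work: 0.2395 × 0.316 = 0.075682
P(urgent-flag) = 0.00411 + 0.01118 + 0.00103875 + 0.075682 = 0.09201075 → 0.092.

0.092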